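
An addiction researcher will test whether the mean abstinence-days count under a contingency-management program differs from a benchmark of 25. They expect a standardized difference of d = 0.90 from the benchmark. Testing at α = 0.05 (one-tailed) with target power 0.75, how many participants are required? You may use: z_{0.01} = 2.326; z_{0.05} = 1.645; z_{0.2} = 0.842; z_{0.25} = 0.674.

n = 7

For a one-sample test: n = ((z_{α} + z_β) / d)².
z_{α} + z_β = 1.645 + 0.674 = 2.319.
n = (2.319 / 0.90)² = 2.577² = 6.64.
Round up.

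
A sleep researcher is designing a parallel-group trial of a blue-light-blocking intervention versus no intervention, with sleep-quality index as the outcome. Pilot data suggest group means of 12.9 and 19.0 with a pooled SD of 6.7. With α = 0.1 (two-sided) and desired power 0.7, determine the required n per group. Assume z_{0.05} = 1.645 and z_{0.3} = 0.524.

n = 12 per group

Cohen's d = |M₁ − M₂| / SD_pooled = |12.9 − 19.0| / 6.7 = 6.1 / 6.7 = 0.910.
For two independent groups with equal n: n = 2·((z_{α/2} + z_β) / d)².
z_{α/2} + z_β = 1.645 + 0.524 = 2.169.
n = 2 × (2.169 / 0.910)² = 2 × 2.384² = 2 × 5.68 = 11.4.
Round up to the next whole participant.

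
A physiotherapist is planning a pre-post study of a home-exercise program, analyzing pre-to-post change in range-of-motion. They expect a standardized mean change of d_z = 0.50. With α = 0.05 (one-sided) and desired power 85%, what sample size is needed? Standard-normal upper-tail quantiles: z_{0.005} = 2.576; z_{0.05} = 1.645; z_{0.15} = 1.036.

n = 29 pairs

For a paired (one-sample on differences) test: n = ((z_{α} + z_β) / d)².
z_{α} + z_β = 1.645 + 1.036 = 2.681.
n = (2.681 / 0.50)² = 5.362² = 28.75.
Round up.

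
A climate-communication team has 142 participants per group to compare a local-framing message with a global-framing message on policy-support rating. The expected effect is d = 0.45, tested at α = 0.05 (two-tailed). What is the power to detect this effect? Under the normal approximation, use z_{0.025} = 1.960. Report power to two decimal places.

power ≈ 0.97

For two equal groups, power = Φ(d·√(n/2) − z_{α/2}).
d·√(n/2) = 0.45 × √(142/2) = 0.45 × 8.426 = 3.792.
z_β = 3.792 − 1.960 = 1.832.
Power = Φ(1.832) = 0.967.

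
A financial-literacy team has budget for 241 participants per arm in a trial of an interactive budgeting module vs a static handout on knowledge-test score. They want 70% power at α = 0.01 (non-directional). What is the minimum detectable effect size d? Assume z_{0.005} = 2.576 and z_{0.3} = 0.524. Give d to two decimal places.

For two independent groups of n = 241 each: d_min = (z_{α/2} + z_β)·√(2/n).
z-sum = 2.576 + 0.524 = 3.100.
d_min = 3.100 × √(2/241) = 3.100 × 0.0911 = 0.282.

d_min ≈ 0.28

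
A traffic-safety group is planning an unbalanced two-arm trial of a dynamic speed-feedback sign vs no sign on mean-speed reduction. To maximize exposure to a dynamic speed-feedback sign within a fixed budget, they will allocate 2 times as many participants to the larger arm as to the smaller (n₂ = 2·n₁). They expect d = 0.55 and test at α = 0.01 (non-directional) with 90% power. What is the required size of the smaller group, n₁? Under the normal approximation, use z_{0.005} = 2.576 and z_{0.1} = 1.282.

n₁ = 74

With allocation ratio k = n₂/n₁ = 2, Var(x̄₁−x̄₂) = σ²(1/n₁ + 1/(k·n₁)) = σ²·(k+1)/(k·n₁).
So n₁ = (1 + 1/k)·((z_{α/2} + z_β)/d)² = 1.500 × (3.858/0.55)².
n₁ = 1.500 × 49.20 = 73.8.
Round up: n₁ = 74, giving n₂ = 2 × 74 = 148.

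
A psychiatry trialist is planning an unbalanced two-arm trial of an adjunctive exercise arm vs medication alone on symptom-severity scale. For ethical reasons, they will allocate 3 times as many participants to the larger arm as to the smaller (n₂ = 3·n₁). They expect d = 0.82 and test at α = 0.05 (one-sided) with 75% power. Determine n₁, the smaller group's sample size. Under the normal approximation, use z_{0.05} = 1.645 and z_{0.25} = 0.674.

n₁ = 11

With allocation ratio k = n₂/n₁ = 3, Var(x̄₁−x̄₂) = σ²(1/n₁ + 1/(k·n₁)) = σ²·(k+1)/(k·n₁).
So n₁ = (1 + 1/k)·((z_{α} + z_β)/d)² = 1.333 × (2.319/0.82)².
n₁ = 1.333 × 8.00 = 10.7.
Round up: n₁ = 11, giving n₂ = 3 × 11 = 33.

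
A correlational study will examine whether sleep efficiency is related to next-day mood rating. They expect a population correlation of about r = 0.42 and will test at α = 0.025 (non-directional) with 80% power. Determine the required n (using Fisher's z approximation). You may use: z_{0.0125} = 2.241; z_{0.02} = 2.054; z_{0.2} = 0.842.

n = 51

Fisher's z: C = ½·ln((1+r)/(1−r)) = ½·ln(2.4483) = 0.4477.
n = ((z_{α/2} + z_β)/C)² + 3.
(2.241 + 0.842) / 0.4477 = 3.083 / 0.4477 = 6.886.
n = 6.886² + 3 = 47.42 + 3 = 50.4.
Round up.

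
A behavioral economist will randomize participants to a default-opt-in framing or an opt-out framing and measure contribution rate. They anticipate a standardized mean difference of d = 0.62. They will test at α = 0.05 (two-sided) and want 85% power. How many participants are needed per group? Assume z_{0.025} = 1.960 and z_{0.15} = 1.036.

For two independent groups with equal n: n = 2·((z_{α/2} + z_β) / d)².
z_{α/2} + z_β = 1.960 + 1.036 = 2.996.
n = 2 × (2.996 / 0.62)² = 2 × 4.832² = 2 × 23.35 = 46.7.
Round up to the next whole participant.

n = 47 per group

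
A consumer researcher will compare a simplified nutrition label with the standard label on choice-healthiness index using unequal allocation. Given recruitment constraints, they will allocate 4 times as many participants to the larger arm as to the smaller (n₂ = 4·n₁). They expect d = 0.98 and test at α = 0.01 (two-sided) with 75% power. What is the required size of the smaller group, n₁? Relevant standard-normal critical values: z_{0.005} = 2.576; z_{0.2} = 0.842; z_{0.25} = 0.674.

With allocation ratio k = n₂/n₁ = 4, Var(x̄₁−x̄₂) = σ²(1/n₁ + 1/(k·n₁)) = σ²·(k+1)/(k·n₁).
So n₁ = (1 + 1/k)·((z_{α/2} + z_β)/d)² = 1.250 × (3.250/0.98)².
n₁ = 1.250 × 11.00 = 13.7.
Round up: n₁ = 14, giving n₂ = 4 × 14 = 56.

n₁ = 14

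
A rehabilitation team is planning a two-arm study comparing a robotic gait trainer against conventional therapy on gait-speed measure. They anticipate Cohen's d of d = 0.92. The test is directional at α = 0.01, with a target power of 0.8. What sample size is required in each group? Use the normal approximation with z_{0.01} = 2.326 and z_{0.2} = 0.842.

For two independent groups with equal n: n = 2·((z_{α} + z_β) / d)².
z_{α} + z_β = 2.326 + 0.842 = 3.168.
n = 2 × (3.168 / 0.92)² = 2 × 3.443² = 2 × 11.86 = 23.7.
Round up to the next whole participant.

n = 24 per group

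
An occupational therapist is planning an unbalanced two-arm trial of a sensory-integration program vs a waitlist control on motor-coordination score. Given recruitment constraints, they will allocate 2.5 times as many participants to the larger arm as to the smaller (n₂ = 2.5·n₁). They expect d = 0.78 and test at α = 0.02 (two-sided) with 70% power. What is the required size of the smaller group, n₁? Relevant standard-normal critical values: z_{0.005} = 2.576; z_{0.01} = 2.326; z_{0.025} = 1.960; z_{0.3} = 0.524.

n₁ = 19

With allocation ratio k = n₂/n₁ = 2.5, Var(x̄₁−x̄₂) = σ²(1/n₁ + 1/(k·n₁)) = σ²·(k+1)/(k·n₁).
So n₁ = (1 + 1/k)·((z_{α/2} + z_β)/d)² = 1.400 × (2.850/0.78)².
n₁ = 1.400 × 13.35 = 18.7.
Round up: n₁ = 19, giving n₂ = ⌈2.5 × 19⌉ = ⌈47.5⌉ = 48.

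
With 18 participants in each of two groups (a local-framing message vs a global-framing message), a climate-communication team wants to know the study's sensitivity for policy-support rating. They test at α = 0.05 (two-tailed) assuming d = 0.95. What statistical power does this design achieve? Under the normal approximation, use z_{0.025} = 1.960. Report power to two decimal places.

For two equal groups, power = Φ(d·√(n/2) − z_{α/2}).
d·√(n/2) = 0.95 × √(18/2) = 0.95 × 3.000 = 2.850.
z_β = 2.850 − 1.960 = 0.890.
Power = Φ(0.890) = 0.813.

power ≈ 0.81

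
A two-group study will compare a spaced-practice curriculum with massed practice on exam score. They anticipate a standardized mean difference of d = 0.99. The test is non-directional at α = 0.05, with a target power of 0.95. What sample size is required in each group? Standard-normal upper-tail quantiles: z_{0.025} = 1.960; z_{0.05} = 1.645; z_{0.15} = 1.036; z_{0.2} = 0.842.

n = 27 per group

For two independent groups with equal n: n = 2·((z_{α/2} + z_β) / d)².
z_{α/2} + z_β = 1.960 + 1.645 = 3.605.
n = 2 × (3.605 / 0.99)² = 2 × 3.641² = 2 × 13.26 = 26.5.
Round up to the next whole participant.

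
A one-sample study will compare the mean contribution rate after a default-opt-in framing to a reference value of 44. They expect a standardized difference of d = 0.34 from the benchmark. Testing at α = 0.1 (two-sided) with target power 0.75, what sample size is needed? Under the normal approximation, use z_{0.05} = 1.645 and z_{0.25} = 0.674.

For a one-sample test: n = ((z_{α/2} + z_β) / d)².
z_{α/2} + z_β = 1.645 + 0.674 = 2.319.
n = (2.319 / 0.34)² = 6.821² = 46.52.
Round up.

n = 47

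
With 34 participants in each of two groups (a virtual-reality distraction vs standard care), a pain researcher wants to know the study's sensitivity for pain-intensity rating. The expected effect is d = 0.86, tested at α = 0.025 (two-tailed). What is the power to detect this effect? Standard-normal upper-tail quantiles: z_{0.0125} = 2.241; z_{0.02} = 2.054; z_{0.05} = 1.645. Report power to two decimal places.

For two equal groups, power = Φ(d·√(n/2) − z_{α/2}).
d·√(n/2) = 0.86 × √(34/2) = 0.86 × 4.123 = 3.546.
z_β = 3.546 − 2.241 = 1.305.
Power = Φ(1.305) = 0.904.

power ≈ 0.90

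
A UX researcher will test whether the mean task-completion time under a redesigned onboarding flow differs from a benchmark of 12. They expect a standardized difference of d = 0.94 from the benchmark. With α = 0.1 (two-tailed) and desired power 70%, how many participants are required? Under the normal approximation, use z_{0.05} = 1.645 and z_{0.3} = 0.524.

For a one-sample test: n = ((z_{α/2} + z_β) / d)².
z_{α/2} + z_β = 1.645 + 0.524 = 2.169.
n = (2.169 / 0.94)² = 2.307² = 5.32.
Round up.

n = 6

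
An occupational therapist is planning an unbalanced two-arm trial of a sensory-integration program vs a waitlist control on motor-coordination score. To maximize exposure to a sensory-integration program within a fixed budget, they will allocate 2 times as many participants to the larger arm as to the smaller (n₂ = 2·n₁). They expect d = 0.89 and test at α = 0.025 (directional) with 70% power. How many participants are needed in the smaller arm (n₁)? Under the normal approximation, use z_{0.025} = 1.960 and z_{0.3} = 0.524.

With allocation ratio k = n₂/n₁ = 2, Var(x̄₁−x̄₂) = σ²(1/n₁ + 1/(k·n₁)) = σ²·(k+1)/(k·n₁).
So n₁ = (1 + 1/k)·((z_{α} + z_β)/d)² = 1.500 × (2.484/0.89)².
n₁ = 1.500 × 7.79 = 11.7.
Round up: n₁ = 12, giving n₂ = 2 × 12 = 24.

n₁ = 12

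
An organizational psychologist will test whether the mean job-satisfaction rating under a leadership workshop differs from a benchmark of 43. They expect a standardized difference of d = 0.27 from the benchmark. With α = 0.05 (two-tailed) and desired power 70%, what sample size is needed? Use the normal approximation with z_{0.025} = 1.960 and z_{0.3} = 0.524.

For a one-sample test: n = ((z_{α/2} + z_β) / d)².
z_{α/2} + z_β = 1.960 + 0.524 = 2.484.
n = (2.484 / 0.27)² = 9.200² = 84.64.
Round up.

n = 85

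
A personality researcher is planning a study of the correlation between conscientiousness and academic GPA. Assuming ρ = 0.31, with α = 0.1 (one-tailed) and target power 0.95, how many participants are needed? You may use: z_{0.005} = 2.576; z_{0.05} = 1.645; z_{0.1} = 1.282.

n = 87

Fisher's z: C = ½·ln((1+r)/(1−r)) = ½·ln(1.8986) = 0.3205.
n = ((z_{α} + z_β)/C)² + 3.
(1.282 + 1.645) / 0.3205 = 2.927 / 0.3205 = 9.133.
n = 9.133² + 3 = 83.40 + 3 = 86.4.
Round up.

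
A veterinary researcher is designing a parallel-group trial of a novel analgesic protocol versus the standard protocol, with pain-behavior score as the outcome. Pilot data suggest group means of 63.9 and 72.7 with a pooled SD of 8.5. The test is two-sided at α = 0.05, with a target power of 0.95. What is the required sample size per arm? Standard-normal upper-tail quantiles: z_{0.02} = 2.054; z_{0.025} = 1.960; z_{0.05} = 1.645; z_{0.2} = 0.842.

n = 25 per group

Cohen's d = |M₁ − M₂| / SD_pooled = |63.9 − 72.7| / 8.5 = 8.8 / 8.5 = 1.035.
For two independent groups with equal n: n = 2·((z_{α/2} + z_β) / d)².
z_{α/2} + z_β = 1.960 + 1.645 = 3.605.
n = 2 × (3.605 / 1.035)² = 2 × 3.483² = 2 × 12.13 = 24.3.
Round up to the next whole participant.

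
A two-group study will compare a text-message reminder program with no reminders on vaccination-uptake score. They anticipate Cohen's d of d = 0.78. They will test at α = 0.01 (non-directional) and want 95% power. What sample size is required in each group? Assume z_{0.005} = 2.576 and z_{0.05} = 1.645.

For two independent groups with equal n: n = 2·((z_{α/2} + z_β) / d)².
z_{α/2} + z_β = 2.576 + 1.645 = 4.221.
n = 2 × (4.221 / 0.78)² = 2 × 5.412² = 2 × 29.28 = 58.6.
Round up to the next whole participant.

n = 59 per group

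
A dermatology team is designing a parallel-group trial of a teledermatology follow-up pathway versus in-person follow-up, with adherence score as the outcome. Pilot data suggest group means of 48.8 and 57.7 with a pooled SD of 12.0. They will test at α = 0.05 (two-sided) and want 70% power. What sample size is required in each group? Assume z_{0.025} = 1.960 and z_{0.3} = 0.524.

Cohen's d = |M₁ − M₂| / SD_pooled = |48.8 − 57.7| / 12.0 = 8.9 / 12.0 = 0.742.
For two independent groups with equal n: n = 2·((z_{α/2} + z_β) / d)².
z_{α/2} + z_β = 1.960 + 0.524 = 2.484.
n = 2 × (2.484 / 0.742)² = 2 × 3.348² = 2 × 11.21 = 22.4.
Round up to the next whole participant.

n = 23 per group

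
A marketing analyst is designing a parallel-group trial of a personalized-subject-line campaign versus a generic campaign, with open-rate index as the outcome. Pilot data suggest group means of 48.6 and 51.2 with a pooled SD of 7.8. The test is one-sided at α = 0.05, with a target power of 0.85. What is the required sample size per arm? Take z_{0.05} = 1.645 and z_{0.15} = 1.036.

n = 130 per group

Cohen's d = |M₁ − M₂| / SD_pooled = |48.6 − 51.2| / 7.8 = 2.6 / 7.8 = 0.333.
For two independent groups with equal n: n = 2·((z_{α} + z_β) / d)².
z_{α} + z_β = 1.645 + 1.036 = 2.681.
n = 2 × (2.681 / 0.333)² = 2 × 8.051² = 2 × 64.82 = 129.6.
Round up to the next whole participant.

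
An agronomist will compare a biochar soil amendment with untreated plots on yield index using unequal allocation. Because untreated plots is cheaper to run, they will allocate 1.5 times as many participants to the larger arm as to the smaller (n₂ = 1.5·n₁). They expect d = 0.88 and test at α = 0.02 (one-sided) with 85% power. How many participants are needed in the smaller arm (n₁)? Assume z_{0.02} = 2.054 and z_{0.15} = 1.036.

n₁ = 21

With allocation ratio k = n₂/n₁ = 1.5, Var(x̄₁−x̄₂) = σ²(1/n₁ + 1/(k·n₁)) = σ²·(k+1)/(k·n₁).
So n₁ = (1 + 1/k)·((z_{α} + z_β)/d)² = 1.667 × (3.090/0.88)².
n₁ = 1.667 × 12.33 = 20.5.
Round up: n₁ = 21, giving n₂ = ⌈1.5 × 21⌉ = ⌈31.5⌉ = 32.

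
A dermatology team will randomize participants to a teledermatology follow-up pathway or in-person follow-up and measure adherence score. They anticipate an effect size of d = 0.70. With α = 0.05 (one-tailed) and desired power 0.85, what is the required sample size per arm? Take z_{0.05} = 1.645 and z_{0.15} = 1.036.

n = 30 per group

For two independent groups with equal n: n = 2·((z_{α} + z_β) / d)².
z_{α} + z_β = 1.645 + 1.036 = 2.681.
n = 2 × (2.681 / 0.70)² = 2 × 3.830² = 2 × 14.67 = 29.3.
Round up to the next whole participant.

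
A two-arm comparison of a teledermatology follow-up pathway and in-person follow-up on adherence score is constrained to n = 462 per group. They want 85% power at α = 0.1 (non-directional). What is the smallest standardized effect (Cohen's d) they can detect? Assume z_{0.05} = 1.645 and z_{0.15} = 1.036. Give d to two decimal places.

For two independent groups of n = 462 each: d_min = (z_{α/2} + z_β)·√(2/n).
z-sum = 1.645 + 1.036 = 2.681.
d_min = 2.681 × √(2/462) = 2.681 × 0.0658 = 0.176.

d_min ≈ 0.18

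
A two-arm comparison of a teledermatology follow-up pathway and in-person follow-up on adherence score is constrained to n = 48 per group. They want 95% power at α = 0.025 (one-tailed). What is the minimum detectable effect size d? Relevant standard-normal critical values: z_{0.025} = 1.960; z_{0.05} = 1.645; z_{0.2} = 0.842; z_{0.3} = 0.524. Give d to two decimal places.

For two independent groups of n = 48 each: d_min = (z_{α} + z_β)·√(2/n).
z-sum = 1.960 + 1.645 = 3.605.
d_min = 3.605 × √(2/48) = 3.605 × 0.2041 = 0.736.

d_min ≈ 0.74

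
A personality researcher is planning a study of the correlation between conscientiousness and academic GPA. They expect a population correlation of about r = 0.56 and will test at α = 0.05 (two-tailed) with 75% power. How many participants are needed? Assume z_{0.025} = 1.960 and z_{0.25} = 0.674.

n = 21

Fisher's z: C = ½·ln((1+r)/(1−r)) = ½·ln(3.5455) = 0.6328.
n = ((z_{α/2} + z_β)/C)² + 3.
(1.960 + 0.674) / 0.6328 = 2.634 / 0.6328 = 4.162.
n = 4.162² + 3 = 17.33 + 3 = 20.3.
Round up.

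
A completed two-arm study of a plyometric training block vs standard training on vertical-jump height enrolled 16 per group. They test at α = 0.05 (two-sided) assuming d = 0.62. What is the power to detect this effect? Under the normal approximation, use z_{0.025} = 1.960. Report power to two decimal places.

power ≈ 0.42

For two equal groups, power = Φ(d·√(n/2) − z_{α/2}).
d·√(n/2) = 0.62 × √(16/2) = 0.62 × 2.828 = 1.754.
z_β = 1.754 − 1.960 = -0.206.
Power = Φ(-0.206) = 0.418.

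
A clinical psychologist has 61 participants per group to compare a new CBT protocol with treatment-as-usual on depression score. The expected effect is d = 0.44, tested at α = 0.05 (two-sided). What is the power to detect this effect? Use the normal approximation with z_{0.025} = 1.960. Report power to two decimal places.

power ≈ 0.68

For two equal groups, power = Φ(d·√(n/2) − z_{α/2}).
d·√(n/2) = 0.44 × √(61/2) = 0.44 × 5.523 = 2.430.
z_β = 2.430 − 1.960 = 0.470.
Power = Φ(0.470) = 0.681.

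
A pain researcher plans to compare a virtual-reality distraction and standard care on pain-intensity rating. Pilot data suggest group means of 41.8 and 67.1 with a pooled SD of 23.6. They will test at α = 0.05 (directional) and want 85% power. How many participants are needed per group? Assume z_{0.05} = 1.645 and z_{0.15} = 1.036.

n = 13 per group

Cohen's d = |M₁ − M₂| / SD_pooled = |41.8 − 67.1| / 23.6 = 25.3 / 23.6 = 1.072.
For two independent groups with equal n: n = 2·((z_{α} + z_β) / d)².
z_{α} + z_β = 1.645 + 1.036 = 2.681.
n = 2 × (2.681 / 1.072)² = 2 × 2.501² = 2 × 6.25 = 12.5.
Round up to the next whole participant.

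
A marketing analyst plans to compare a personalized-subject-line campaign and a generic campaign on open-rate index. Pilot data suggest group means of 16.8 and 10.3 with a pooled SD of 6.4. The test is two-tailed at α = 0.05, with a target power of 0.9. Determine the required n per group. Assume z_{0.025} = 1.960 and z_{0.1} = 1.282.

n = 21 per group

Cohen's d = |M₁ − M₂| / SD_pooled = |16.8 − 10.3| / 6.4 = 6.5 / 6.4 = 1.016.
For two independent groups with equal n: n = 2·((z_{α/2} + z_β) / d)².
z_{α/2} + z_β = 1.960 + 1.282 = 3.242.
n = 2 × (3.242 / 1.016)² = 2 × 3.191² = 2 × 10.18 = 20.4.
Round up to the next whole participant.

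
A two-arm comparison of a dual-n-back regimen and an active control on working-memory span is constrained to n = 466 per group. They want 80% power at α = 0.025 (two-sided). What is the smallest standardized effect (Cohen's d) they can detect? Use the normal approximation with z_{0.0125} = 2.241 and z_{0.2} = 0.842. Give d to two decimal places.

For two independent groups of n = 466 each: d_min = (z_{α/2} + z_β)·√(2/n).
z-sum = 2.241 + 0.842 = 3.083.
d_min = 3.083 × √(2/466) = 3.083 × 0.0655 = 0.202.

d_min ≈ 0.20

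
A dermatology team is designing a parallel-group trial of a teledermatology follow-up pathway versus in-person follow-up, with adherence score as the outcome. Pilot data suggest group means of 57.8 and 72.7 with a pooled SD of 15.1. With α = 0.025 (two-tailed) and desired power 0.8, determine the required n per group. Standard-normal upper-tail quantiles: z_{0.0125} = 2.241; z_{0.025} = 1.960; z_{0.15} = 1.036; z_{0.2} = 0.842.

n = 20 per group

Cohen's d = |M₁ − M₂| / SD_pooled = |57.8 − 72.7| / 15.1 = 14.9 / 15.1 = 0.987.
For two independent groups with equal n: n = 2·((z_{α/2} + z_β) / d)².
z_{α/2} + z_β = 2.241 + 0.842 = 3.083.
n = 2 × (3.083 / 0.987)² = 2 × 3.124² = 2 × 9.76 = 19.5.
Round up to the next whole participant.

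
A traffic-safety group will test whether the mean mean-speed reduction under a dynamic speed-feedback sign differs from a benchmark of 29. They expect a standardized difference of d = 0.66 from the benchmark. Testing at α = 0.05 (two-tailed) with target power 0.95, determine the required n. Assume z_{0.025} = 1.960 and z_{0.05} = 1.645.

n = 30

For a one-sample test: n = ((z_{α/2} + z_β) / d)².
z_{α/2} + z_β = 1.960 + 1.645 = 3.605.
n = (3.605 / 0.66)² = 5.462² = 29.83.
Round up.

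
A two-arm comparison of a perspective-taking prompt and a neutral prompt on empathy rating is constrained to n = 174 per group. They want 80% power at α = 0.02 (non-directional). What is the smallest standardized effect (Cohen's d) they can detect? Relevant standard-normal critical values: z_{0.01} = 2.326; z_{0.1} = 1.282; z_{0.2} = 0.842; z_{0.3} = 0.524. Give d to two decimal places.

d_min ≈ 0.34

For two independent groups of n = 174 each: d_min = (z_{α/2} + z_β)·√(2/n).
z-sum = 2.326 + 0.842 = 3.168.
d_min = 3.168 × √(2/174) = 3.168 × 0.1072 = 0.340.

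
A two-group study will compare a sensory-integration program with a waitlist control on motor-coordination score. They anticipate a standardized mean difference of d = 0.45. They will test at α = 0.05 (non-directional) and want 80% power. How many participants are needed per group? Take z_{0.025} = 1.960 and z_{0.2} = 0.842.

For two independent groups with equal n: n = 2·((z_{α/2} + z_β) / d)².
z_{α/2} + z_β = 1.960 + 0.842 = 2.802.
n = 2 × (2.802 / 0.45)² = 2 × 6.227² = 2 × 38.77 = 77.5.
Round up to the next whole participant.

n = 78 per group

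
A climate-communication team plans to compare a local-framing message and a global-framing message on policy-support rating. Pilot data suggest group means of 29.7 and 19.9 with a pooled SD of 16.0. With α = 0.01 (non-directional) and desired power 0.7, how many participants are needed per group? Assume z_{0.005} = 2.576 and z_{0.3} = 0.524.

n = 52 per group

Cohen's d = |M₁ − M₂| / SD_pooled = |29.7 − 19.9| / 16.0 = 9.8 / 16.0 = 0.613.
For two independent groups with equal n: n = 2·((z_{α/2} + z_β) / d)².
z_{α/2} + z_β = 2.576 + 0.524 = 3.100.
n = 2 × (3.100 / 0.613)² = 2 × 5.057² = 2 × 25.57 = 51.1.
Round up to the next whole participant.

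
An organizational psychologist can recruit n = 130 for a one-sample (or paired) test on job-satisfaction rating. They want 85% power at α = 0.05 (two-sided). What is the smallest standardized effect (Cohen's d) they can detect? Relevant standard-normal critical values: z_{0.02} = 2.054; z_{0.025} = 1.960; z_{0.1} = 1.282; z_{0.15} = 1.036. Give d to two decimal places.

For a single sample (or paired design) of n = 130: d_min = (z_{α/2} + z_β)/√n.
z-sum = 1.960 + 1.036 = 2.996.
d_min = 2.996 / √130 = 2.996 / 11.402 = 0.263.

d_min ≈ 0.26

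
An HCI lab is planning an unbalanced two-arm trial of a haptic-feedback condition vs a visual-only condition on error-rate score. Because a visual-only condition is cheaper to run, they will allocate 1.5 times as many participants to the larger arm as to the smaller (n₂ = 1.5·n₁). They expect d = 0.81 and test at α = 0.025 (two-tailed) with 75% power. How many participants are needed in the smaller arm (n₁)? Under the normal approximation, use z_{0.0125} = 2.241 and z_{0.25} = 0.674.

With allocation ratio k = n₂/n₁ = 1.5, Var(x̄₁−x̄₂) = σ²(1/n₁ + 1/(k·n₁)) = σ²·(k+1)/(k·n₁).
So n₁ = (1 + 1/k)·((z_{α/2} + z_β)/d)² = 1.667 × (2.915/0.81)².
n₁ = 1.667 × 12.95 = 21.6.
Round up: n₁ = 22, giving n₂ = 1.5 × 22 = 33.

n₁ = 22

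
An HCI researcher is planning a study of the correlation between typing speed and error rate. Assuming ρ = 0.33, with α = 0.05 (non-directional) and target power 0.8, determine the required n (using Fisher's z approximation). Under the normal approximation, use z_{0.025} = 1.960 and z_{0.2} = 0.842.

n = 70

Fisher's z: C = ½·ln((1+r)/(1−r)) = ½·ln(1.9851) = 0.3428.
n = ((z_{α/2} + z_β)/C)² + 3.
(1.960 + 0.842) / 0.3428 = 2.802 / 0.3428 = 8.174.
n = 8.174² + 3 = 66.81 + 3 = 69.8.
Round up.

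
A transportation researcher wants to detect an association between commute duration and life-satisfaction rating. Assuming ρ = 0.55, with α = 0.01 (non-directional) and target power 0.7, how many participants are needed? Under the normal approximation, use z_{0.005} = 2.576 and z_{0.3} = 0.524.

n = 29

Fisher's z: C = ½·ln((1+r)/(1−r)) = ½·ln(3.4444) = 0.6184.
n = ((z_{α/2} + z_β)/C)² + 3.
(2.576 + 0.524) / 0.6184 = 3.100 / 0.6184 = 5.013.
n = 5.013² + 3 = 25.13 + 3 = 28.1.
Round up.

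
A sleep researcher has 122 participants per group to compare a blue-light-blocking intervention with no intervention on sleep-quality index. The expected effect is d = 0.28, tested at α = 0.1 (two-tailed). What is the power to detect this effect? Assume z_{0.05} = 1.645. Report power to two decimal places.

For two equal groups, power = Φ(d·√(n/2) − z_{α/2}).
d·√(n/2) = 0.28 × √(122/2) = 0.28 × 7.810 = 2.187.
z_β = 2.187 − 1.645 = 0.542.
Power = Φ(0.542) = 0.706.

power ≈ 0.71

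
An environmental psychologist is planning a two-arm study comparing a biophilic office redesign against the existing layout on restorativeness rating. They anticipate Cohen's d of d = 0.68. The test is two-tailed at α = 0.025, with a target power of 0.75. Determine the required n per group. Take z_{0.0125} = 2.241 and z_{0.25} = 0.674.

n = 37 per group

For two independent groups with equal n: n = 2·((z_{α/2} + z_β) / d)².
z_{α/2} + z_β = 2.241 + 0.674 = 2.915.
n = 2 × (2.915 / 0.68)² = 2 × 4.287² = 2 × 18.38 = 36.8.
Round up to the next whole participant.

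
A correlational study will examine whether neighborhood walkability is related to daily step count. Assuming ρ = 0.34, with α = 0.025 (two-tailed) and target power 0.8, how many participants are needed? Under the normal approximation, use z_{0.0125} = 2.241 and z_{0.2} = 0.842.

n = 79

Fisher's z: C = ½·ln((1+r)/(1−r)) = ½·ln(2.0303) = 0.3541.
n = ((z_{α/2} + z_β)/C)² + 3.
(2.241 + 0.842) / 0.3541 = 3.083 / 0.3541 = 8.707.
n = 8.707² + 3 = 75.80 + 3 = 78.8.
Round up.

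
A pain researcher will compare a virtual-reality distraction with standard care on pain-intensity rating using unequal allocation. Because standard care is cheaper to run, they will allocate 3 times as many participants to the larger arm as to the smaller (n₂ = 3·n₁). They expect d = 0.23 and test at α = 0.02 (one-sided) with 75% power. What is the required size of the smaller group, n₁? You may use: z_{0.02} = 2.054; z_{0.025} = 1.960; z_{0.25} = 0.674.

With allocation ratio k = n₂/n₁ = 3, Var(x̄₁−x̄₂) = σ²(1/n₁ + 1/(k·n₁)) = σ²·(k+1)/(k·n₁).
So n₁ = (1 + 1/k)·((z_{α} + z_β)/d)² = 1.333 × (2.728/0.23)².
n₁ = 1.333 × 140.68 = 187.6.
Round up: n₁ = 188, giving n₂ = 3 × 188 = 564.

n₁ = 188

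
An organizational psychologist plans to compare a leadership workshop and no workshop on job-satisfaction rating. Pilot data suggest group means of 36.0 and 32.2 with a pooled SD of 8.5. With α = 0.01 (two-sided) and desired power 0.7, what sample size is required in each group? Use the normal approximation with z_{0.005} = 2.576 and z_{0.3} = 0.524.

Cohen's d = |M₁ − M₂| / SD_pooled = |36.0 − 32.2| / 8.5 = 3.8 / 8.5 = 0.447.
For two independent groups with equal n: n = 2·((z_{α/2} + z_β) / d)².
z_{α/2} + z_β = 2.576 + 0.524 = 3.100.
n = 2 × (3.100 / 0.447)² = 2 × 6.935² = 2 × 48.10 = 96.2.
Round up to the next whole participant.

n = 97 per group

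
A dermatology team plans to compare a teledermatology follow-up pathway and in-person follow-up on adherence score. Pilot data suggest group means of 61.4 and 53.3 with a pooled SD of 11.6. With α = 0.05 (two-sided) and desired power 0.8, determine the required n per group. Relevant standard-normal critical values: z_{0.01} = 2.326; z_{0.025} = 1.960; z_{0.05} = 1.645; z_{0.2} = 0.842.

n = 33 per group

Cohen's d = |M₁ − M₂| / SD_pooled = |61.4 − 53.3| / 11.6 = 8.1 / 11.6 = 0.698.
For two independent groups with equal n: n = 2·((z_{α/2} + z_β) / d)².
z_{α/2} + z_β = 1.960 + 0.842 = 2.802.
n = 2 × (2.802 / 0.698)² = 2 × 4.014² = 2 × 16.11 = 32.2.
Round up to the next whole participant.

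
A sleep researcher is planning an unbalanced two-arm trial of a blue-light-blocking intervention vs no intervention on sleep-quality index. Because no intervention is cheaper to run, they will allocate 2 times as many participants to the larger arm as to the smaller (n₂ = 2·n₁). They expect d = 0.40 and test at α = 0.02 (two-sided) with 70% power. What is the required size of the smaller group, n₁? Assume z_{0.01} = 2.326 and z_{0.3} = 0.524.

With allocation ratio k = n₂/n₁ = 2, Var(x̄₁−x̄₂) = σ²(1/n₁ + 1/(k·n₁)) = σ²·(k+1)/(k·n₁).
So n₁ = (1 + 1/k)·((z_{α/2} + z_β)/d)² = 1.500 × (2.850/0.40)².
n₁ = 1.500 × 50.77 = 76.1.
Round up: n₁ = 77, giving n₂ = 2 × 77 = 154.

n₁ = 77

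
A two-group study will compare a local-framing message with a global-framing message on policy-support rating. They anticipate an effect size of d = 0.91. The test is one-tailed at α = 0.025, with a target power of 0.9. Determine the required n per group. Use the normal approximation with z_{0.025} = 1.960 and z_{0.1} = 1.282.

For two independent groups with equal n: n = 2·((z_{α} + z_β) / d)².
z_{α} + z_β = 1.960 + 1.282 = 3.242.
n = 2 × (3.242 / 0.91)² = 2 × 3.563² = 2 × 12.69 = 25.4.
Round up to the next whole participant.

n = 26 per group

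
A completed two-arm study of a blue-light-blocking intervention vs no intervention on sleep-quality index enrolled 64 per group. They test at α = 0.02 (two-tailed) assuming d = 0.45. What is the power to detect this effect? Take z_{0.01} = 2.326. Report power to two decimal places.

For two equal groups, power = Φ(d·√(n/2) − z_{α/2}).
d·√(n/2) = 0.45 × √(64/2) = 0.45 × 5.657 = 2.546.
z_β = 2.546 − 2.326 = 0.220.
Power = Φ(0.220) = 0.587.

power ≈ 0.59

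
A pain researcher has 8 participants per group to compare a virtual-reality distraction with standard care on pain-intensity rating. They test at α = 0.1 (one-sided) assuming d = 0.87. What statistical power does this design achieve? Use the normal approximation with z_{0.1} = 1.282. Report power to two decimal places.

power ≈ 0.68

For two equal groups, power = Φ(d·√(n/2) − z_{α}).
d·√(n/2) = 0.87 × √(8/2) = 0.87 × 2.000 = 1.740.
z_β = 1.740 − 1.282 = 0.458.
Power = Φ(0.458) = 0.677.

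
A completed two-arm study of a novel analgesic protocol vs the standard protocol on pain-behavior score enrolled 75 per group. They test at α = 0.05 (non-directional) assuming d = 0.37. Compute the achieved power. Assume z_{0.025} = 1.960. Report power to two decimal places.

power ≈ 0.62

For two equal groups, power = Φ(d·√(n/2) − z_{α/2}).
d·√(n/2) = 0.37 × √(75/2) = 0.37 × 6.124 = 2.266.
z_β = 2.266 − 1.960 = 0.306.
Power = Φ(0.306) = 0.620.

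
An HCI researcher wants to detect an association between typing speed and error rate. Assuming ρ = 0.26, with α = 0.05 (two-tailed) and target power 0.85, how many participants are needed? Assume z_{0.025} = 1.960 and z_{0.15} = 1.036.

Fisher's z: C = ½·ln((1+r)/(1−r)) = ½·ln(1.7027) = 0.2661.
n = ((z_{α/2} + z_β)/C)² + 3.
(1.960 + 1.036) / 0.2661 = 2.996 / 0.2661 = 11.259.
n = 11.259² + 3 = 126.76 + 3 = 129.8.
Round up.

n = 130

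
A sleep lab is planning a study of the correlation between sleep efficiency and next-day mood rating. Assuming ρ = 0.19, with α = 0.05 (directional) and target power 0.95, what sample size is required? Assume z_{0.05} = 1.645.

n = 296

Fisher's z: C = ½·ln((1+r)/(1−r)) = ½·ln(1.4691) = 0.1923.
n = ((z_{α} + z_β)/C)² + 3.
(1.645 + 1.645) / 0.1923 = 3.290 / 0.1923 = 17.109.
n = 17.109² + 3 = 292.71 + 3 = 295.7.
Round up.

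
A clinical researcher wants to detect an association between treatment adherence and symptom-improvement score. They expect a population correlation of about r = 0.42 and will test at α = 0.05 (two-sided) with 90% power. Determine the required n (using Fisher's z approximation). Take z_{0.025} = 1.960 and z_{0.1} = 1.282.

n = 56

Fisher's z: C = ½·ln((1+r)/(1−r)) = ½·ln(2.4483) = 0.4477.
n = ((z_{α/2} + z_β)/C)² + 3.
(1.960 + 1.282) / 0.4477 = 3.242 / 0.4477 = 7.241.
n = 7.241² + 3 = 52.44 + 3 = 55.4.
Round up.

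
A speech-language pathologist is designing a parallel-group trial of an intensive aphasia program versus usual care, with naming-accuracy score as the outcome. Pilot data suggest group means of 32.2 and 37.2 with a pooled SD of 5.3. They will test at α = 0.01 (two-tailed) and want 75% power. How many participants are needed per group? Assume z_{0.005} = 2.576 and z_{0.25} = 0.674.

Cohen's d = |M₁ − M₂| / SD_pooled = |32.2 − 37.2| / 5.3 = 5.0 / 5.3 = 0.943.
For two independent groups with equal n: n = 2·((z_{α/2} + z_β) / d)².
z_{α/2} + z_β = 2.576 + 0.674 = 3.250.
n = 2 × (3.250 / 0.943)² = 2 × 3.446² = 2 × 11.88 = 23.8.
Round up to the next whole participant.

n = 24 per group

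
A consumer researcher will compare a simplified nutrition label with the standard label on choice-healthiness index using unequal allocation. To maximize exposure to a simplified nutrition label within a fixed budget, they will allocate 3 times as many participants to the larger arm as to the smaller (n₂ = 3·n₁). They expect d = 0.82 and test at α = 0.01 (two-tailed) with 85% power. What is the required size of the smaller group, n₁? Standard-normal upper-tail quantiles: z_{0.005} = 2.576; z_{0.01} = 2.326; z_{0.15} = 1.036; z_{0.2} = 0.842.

n₁ = 26

With allocation ratio k = n₂/n₁ = 3, Var(x̄₁−x̄₂) = σ²(1/n₁ + 1/(k·n₁)) = σ²·(k+1)/(k·n₁).
So n₁ = (1 + 1/k)·((z_{α/2} + z_β)/d)² = 1.333 × (3.612/0.82)².
n₁ = 1.333 × 19.40 = 25.9.
Round up: n₁ = 26, giving n₂ = 3 × 26 = 78.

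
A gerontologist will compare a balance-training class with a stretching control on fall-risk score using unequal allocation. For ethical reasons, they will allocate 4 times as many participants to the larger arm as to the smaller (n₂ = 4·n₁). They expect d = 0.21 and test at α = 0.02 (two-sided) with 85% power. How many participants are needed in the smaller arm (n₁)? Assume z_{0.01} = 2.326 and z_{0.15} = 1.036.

n₁ = 321

With allocation ratio k = n₂/n₁ = 4, Var(x̄₁−x̄₂) = σ²(1/n₁ + 1/(k·n₁)) = σ²·(k+1)/(k·n₁).
So n₁ = (1 + 1/k)·((z_{α/2} + z_β)/d)² = 1.250 × (3.362/0.21)².
n₁ = 1.250 × 256.30 = 320.4.
Round up: n₁ = 321, giving n₂ = 4 × 321 = 1284.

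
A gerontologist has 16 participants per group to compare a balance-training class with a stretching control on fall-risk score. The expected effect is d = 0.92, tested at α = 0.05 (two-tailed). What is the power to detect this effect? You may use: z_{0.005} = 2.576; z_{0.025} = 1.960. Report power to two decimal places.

power ≈ 0.74

For two equal groups, power = Φ(d·√(n/2) − z_{α/2}).
d·√(n/2) = 0.92 × √(16/2) = 0.92 × 2.828 = 2.602.
z_β = 2.602 − 1.960 = 0.642.
Power = Φ(0.642) = 0.740.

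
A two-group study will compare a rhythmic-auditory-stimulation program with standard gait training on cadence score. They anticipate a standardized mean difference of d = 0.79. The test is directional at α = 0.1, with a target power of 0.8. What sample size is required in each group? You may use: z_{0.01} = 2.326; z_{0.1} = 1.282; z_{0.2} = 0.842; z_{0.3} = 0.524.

For two independent groups with equal n: n = 2·((z_{α} + z_β) / d)².
z_{α} + z_β = 1.282 + 0.842 = 2.124.
n = 2 × (2.124 / 0.79)² = 2 × 2.689² = 2 × 7.23 = 14.5.
Round up to the next whole participant.

n = 15 per group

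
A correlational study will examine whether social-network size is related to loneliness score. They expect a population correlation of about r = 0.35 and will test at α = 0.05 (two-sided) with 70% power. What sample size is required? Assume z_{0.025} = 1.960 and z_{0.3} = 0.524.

n = 50

Fisher's z: C = ½·ln((1+r)/(1−r)) = ½·ln(2.0769) = 0.3654.
n = ((z_{α/2} + z_β)/C)² + 3.
(1.960 + 0.524) / 0.3654 = 2.484 / 0.3654 = 6.798.
n = 6.798² + 3 = 46.21 + 3 = 49.2.
Round up.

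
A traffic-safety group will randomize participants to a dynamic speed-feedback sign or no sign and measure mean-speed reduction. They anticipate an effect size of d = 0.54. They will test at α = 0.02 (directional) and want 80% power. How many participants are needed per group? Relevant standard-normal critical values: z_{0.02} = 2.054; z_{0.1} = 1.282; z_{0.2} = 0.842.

For two independent groups with equal n: n = 2·((z_{α} + z_β) / d)².
z_{α} + z_β = 2.054 + 0.842 = 2.896.
n = 2 × (2.896 / 0.54)² = 2 × 5.363² = 2 × 28.76 = 57.5.
Round up to the next whole participant.

n = 58 per group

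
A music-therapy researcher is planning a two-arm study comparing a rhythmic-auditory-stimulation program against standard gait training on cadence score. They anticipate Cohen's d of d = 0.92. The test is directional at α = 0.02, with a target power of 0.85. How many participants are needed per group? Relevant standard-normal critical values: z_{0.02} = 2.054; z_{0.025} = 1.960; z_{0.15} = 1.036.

n = 23 per group

For two independent groups with equal n: n = 2·((z_{α} + z_β) / d)².
z_{α} + z_β = 2.054 + 1.036 = 3.090.
n = 2 × (3.090 / 0.92)² = 2 × 3.359² = 2 × 11.28 = 22.6.
Round up to the next whole participant.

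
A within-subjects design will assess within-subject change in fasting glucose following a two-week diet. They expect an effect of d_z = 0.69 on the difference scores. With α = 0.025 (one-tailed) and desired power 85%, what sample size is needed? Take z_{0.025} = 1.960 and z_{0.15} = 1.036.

n = 19 pairs

For a paired (one-sample on differences) test: n = ((z_{α} + z_β) / d)².
z_{α} + z_β = 1.960 + 1.036 = 2.996.
n = (2.996 / 0.69)² = 4.342² = 18.85.
Round up.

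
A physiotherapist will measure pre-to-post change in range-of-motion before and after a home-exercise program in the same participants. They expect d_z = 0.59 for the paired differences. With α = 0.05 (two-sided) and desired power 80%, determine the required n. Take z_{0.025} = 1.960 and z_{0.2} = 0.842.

For a paired (one-sample on differences) test: n = ((z_{α/2} + z_β) / d)².
z_{α/2} + z_β = 1.960 + 0.842 = 2.802.
n = (2.802 / 0.59)² = 4.749² = 22.55.
Round up.

n = 23 pairs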